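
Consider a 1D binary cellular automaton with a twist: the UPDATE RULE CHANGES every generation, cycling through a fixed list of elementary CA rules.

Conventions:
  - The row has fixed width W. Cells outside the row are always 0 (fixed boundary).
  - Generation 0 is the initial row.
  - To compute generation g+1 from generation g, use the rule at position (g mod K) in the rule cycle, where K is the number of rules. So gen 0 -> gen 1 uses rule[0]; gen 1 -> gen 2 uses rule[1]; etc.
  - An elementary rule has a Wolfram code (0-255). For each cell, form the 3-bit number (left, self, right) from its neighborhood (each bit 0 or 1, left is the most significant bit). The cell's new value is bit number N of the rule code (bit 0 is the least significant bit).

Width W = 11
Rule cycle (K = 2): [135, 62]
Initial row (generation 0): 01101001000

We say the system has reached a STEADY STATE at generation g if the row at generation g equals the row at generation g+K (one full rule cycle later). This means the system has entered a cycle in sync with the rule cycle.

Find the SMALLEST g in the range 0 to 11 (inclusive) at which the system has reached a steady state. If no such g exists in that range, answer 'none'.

Answer: 8

Derivation:
Gen 0: 01101001000
Gen 1 (rule 135): 10001011011
Gen 2 (rule 62): 11011110110
Gen 3 (rule 135): 00001100000
Gen 4 (rule 62): 00011010000
Gen 5 (rule 135): 11100010111
Gen 6 (rule 62): 10010111100
Gen 7 (rule 135): 10110011001
Gen 8 (rule 62): 11101110111
Gen 9 (rule 135): 01000100010
Gen 10 (rule 62): 11101110111
Gen 11 (rule 135): 01000100010
Gen 12 (rule 62): 11101110111
Gen 13 (rule 135): 01000100010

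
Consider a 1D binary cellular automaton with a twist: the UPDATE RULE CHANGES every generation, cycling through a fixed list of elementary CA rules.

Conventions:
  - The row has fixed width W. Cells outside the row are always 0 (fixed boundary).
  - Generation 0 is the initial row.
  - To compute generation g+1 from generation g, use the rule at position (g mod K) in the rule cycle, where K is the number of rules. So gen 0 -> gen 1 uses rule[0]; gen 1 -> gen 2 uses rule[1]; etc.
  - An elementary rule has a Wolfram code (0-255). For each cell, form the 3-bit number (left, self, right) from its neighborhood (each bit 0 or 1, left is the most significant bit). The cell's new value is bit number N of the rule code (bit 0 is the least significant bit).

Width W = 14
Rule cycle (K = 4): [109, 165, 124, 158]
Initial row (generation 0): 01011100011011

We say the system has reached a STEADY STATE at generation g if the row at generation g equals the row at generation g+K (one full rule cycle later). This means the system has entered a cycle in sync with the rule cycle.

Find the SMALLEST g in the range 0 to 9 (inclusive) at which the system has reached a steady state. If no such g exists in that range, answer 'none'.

Answer: 9

Derivation:
Gen 0: 01011100011011
Gen 1 (rule 109): 01110101011111
Gen 2 (rule 165): 00101111101110
Gen 3 (rule 124): 00111000111011
Gen 4 (rule 158): 01110101110010
Gen 5 (rule 109): 01011111010010
Gen 6 (rule 165): 01101110110010
Gen 7 (rule 124): 01111011111011
Gen 8 (rule 158): 11110011110010
Gen 9 (rule 109): 10010010010010
Gen 10 (rule 165): 10010010010010
Gen 11 (rule 124): 11011011011011
Gen 12 (rule 158): 10010010010010
Gen 13 (rule 109): 10010010010010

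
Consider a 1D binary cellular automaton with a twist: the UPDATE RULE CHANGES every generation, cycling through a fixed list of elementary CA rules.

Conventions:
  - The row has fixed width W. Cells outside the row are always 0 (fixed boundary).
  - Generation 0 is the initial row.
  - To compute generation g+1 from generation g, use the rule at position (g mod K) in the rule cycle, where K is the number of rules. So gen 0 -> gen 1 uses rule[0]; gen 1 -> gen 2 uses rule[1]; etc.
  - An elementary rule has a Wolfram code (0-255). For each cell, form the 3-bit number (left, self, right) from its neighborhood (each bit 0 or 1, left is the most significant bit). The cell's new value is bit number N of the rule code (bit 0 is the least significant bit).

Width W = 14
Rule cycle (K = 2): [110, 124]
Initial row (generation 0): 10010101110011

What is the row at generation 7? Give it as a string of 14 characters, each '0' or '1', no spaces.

Gen 0: 10010101110011
Gen 1 (rule 110): 10111111010111
Gen 2 (rule 124): 11100001111101
Gen 3 (rule 110): 10100011000111
Gen 4 (rule 124): 11110011100101
Gen 5 (rule 110): 10010110101111
Gen 6 (rule 124): 11011111111001
Gen 7 (rule 110): 11110000001011

Answer: 11110000001011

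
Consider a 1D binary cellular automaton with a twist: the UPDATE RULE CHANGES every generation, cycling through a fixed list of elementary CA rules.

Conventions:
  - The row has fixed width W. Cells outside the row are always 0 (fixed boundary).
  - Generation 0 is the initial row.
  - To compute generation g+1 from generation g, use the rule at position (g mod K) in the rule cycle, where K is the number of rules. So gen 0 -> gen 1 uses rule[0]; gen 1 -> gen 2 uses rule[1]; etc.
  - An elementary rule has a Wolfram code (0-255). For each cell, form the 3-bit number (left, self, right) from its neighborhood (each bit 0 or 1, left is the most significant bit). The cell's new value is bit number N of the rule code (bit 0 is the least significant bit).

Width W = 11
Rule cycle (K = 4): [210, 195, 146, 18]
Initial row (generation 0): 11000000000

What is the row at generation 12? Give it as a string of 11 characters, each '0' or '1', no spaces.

Answer: 10100100001

Derivation:
Gen 0: 11000000000
Gen 1 (rule 210): 01100000000
Gen 2 (rule 195): 10101111111
Gen 3 (rule 146): 00000111110
Gen 4 (rule 18): 00001000001
Gen 5 (rule 210): 00010100010
Gen 6 (rule 195): 11100001100
Gen 7 (rule 146): 01010010010
Gen 8 (rule 18): 10001101101
Gen 9 (rule 210): 01010100100
Gen 10 (rule 195): 10000001001
Gen 11 (rule 146): 01000010110
Gen 12 (rule 18): 10100100001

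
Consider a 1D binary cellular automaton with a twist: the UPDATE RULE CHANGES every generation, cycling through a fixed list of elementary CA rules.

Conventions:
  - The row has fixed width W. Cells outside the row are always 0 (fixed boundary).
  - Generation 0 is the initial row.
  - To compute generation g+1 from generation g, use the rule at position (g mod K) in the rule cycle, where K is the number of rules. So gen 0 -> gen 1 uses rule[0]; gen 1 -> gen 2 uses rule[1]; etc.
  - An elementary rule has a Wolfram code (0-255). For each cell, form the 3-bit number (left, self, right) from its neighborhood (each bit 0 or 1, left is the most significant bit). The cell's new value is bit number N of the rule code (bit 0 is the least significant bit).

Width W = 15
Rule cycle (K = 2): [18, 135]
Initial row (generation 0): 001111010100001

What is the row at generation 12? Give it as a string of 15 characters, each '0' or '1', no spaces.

Gen 0: 001111010100001
Gen 1 (rule 18): 010000000010010
Gen 2 (rule 135): 110111111110110
Gen 3 (rule 18): 000000000000001
Gen 4 (rule 135): 111111111111111
Gen 5 (rule 18): 000000000000000
Gen 6 (rule 135): 111111111111111
Gen 7 (rule 18): 000000000000000
Gen 8 (rule 135): 111111111111111
Gen 9 (rule 18): 000000000000000
Gen 10 (rule 135): 111111111111111
Gen 11 (rule 18): 000000000000000
Gen 12 (rule 135): 111111111111111

Answer: 111111111111111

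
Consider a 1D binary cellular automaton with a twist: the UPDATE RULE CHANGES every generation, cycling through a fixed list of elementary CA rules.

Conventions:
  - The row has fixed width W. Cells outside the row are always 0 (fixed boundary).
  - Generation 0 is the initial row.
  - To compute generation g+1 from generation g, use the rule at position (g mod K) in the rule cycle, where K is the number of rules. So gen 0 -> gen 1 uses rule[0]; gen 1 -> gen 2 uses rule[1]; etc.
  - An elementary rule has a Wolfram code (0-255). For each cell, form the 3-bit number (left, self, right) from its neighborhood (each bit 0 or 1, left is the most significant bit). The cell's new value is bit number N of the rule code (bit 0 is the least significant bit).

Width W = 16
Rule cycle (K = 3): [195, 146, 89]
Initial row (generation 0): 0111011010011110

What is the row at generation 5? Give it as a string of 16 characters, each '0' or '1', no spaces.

Gen 0: 0111011010011110
Gen 1 (rule 195): 1011001000101110
Gen 2 (rule 146): 0000110101000101
Gen 3 (rule 89): 1110110000110000
Gen 4 (rule 195): 0110010111010111
Gen 5 (rule 146): 1001100010000010

Answer: 1001100010000010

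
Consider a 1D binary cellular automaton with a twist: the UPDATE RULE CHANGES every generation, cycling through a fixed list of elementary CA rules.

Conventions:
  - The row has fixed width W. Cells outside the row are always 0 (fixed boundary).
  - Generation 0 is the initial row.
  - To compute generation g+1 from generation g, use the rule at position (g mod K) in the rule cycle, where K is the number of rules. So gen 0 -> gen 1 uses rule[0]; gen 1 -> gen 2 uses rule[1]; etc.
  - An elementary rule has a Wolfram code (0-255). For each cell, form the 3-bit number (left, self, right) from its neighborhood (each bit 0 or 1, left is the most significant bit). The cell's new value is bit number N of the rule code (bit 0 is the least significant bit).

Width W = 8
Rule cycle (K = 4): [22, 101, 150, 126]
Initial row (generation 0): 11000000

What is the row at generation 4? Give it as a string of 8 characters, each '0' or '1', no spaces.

Answer: 11111111

Derivation:
Gen 0: 11000000
Gen 1 (rule 22): 00100000
Gen 2 (rule 101): 10101111
Gen 3 (rule 150): 10100110
Gen 4 (rule 126): 11111111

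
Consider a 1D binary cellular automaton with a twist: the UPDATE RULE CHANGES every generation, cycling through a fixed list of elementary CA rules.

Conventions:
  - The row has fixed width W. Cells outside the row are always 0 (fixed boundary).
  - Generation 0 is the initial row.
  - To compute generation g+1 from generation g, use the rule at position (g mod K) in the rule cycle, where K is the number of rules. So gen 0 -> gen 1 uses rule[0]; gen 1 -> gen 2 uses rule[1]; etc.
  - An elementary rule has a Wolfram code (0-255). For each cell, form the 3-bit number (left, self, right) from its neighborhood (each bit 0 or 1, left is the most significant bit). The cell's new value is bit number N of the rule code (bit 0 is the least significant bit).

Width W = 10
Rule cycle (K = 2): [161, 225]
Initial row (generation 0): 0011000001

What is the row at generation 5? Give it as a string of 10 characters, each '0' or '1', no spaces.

Answer: 1001110011

Derivation:
Gen 0: 0011000001
Gen 1 (rule 161): 1000011100
Gen 2 (rule 225): 0011001101
Gen 3 (rule 161): 1000000010
Gen 4 (rule 225): 0011111000
Gen 5 (rule 161): 1001110011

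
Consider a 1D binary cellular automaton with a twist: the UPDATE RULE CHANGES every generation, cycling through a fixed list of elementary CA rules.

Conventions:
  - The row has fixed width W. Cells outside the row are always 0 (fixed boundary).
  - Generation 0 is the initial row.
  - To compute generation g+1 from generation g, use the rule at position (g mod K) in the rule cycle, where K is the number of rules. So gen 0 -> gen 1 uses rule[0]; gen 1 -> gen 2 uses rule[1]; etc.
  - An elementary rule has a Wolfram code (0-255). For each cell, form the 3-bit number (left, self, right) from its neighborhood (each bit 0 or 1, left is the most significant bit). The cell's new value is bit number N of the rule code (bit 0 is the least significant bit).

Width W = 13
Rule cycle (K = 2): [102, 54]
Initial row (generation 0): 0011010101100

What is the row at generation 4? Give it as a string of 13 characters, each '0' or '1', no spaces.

Gen 0: 0011010101100
Gen 1 (rule 102): 0101111110100
Gen 2 (rule 54): 1110000001110
Gen 3 (rule 102): 0010000010010
Gen 4 (rule 54): 0111000111111

Answer: 0111000111111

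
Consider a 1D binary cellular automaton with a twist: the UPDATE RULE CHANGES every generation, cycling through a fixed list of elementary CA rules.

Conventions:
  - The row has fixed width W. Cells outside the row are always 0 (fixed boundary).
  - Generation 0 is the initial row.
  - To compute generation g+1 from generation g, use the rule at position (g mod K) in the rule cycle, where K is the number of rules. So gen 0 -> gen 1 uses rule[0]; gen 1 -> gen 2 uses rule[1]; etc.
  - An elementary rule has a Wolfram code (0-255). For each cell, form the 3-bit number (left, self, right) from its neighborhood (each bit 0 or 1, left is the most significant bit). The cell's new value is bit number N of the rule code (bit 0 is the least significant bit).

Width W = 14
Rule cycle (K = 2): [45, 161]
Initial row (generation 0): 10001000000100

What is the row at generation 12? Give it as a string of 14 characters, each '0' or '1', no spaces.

Gen 0: 10001000000100
Gen 1 (rule 45): 10101011110101
Gen 2 (rule 161): 01010101101010
Gen 3 (rule 45): 01111111011110
Gen 4 (rule 161): 00111110101100
Gen 5 (rule 45): 10100001111001
Gen 6 (rule 161): 01001100110000
Gen 7 (rule 45): 01001000100111
Gen 8 (rule 161): 00000010000010
Gen 9 (rule 45): 11111010111010
Gen 10 (rule 161): 01110101010100
Gen 11 (rule 45): 01001111111101
Gen 12 (rule 161): 00000111111010

Answer: 00000111111010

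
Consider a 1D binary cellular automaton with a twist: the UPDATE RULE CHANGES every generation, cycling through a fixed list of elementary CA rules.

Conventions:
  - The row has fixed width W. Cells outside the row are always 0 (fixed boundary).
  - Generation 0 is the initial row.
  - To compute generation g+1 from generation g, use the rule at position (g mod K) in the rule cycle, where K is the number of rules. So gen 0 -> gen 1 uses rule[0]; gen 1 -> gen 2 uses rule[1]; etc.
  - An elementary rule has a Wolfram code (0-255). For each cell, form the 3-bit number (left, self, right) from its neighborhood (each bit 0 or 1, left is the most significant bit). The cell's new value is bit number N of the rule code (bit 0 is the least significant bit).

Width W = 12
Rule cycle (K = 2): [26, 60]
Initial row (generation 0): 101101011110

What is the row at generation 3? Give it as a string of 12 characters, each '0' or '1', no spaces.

Gen 0: 101101011110
Gen 1 (rule 26): 001000010001
Gen 2 (rule 60): 001100011001
Gen 3 (rule 26): 011010110110

Answer: 011010110110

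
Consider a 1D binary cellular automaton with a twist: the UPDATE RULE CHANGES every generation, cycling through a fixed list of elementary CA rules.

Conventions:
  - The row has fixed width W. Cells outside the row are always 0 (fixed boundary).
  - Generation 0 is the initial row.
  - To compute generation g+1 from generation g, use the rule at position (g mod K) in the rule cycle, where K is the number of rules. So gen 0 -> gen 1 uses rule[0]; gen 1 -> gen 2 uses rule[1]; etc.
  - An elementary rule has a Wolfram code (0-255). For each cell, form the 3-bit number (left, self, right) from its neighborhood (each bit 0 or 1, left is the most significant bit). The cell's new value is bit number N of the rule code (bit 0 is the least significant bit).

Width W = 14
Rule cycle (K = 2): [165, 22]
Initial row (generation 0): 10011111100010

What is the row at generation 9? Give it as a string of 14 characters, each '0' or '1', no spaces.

Gen 0: 10011111100010
Gen 1 (rule 165): 10001111001010
Gen 2 (rule 22): 11010000111011
Gen 3 (rule 165): 00110110010100
Gen 4 (rule 22): 01000001110110
Gen 5 (rule 165): 01011100101000
Gen 6 (rule 22): 11000011101100
Gen 7 (rule 165): 00011001010001
Gen 8 (rule 22): 00100111011011
Gen 9 (rule 165): 10100010100100

Answer: 10100010100100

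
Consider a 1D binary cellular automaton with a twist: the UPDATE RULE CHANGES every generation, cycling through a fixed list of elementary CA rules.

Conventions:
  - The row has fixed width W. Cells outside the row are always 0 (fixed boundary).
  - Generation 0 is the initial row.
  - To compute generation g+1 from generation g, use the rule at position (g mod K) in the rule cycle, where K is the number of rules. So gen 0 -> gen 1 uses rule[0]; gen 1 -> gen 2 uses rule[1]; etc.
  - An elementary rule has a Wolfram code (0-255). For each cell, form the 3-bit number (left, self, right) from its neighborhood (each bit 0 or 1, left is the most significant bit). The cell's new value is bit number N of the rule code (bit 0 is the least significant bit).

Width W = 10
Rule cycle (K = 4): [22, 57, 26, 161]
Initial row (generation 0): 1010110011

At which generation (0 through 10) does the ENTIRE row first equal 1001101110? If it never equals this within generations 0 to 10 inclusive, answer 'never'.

Gen 0: 1010110011
Gen 1 (rule 22): 1010001100
Gen 2 (rule 57): 0101101011
Gen 3 (rule 26): 1001000010
Gen 4 (rule 161): 0000011000
Gen 5 (rule 22): 0000100100
Gen 6 (rule 57): 1110010011
Gen 7 (rule 26): 1001101110
Gen 8 (rule 161): 0000010100
Gen 9 (rule 22): 0000110110
Gen 10 (rule 57): 1110101101

Answer: 7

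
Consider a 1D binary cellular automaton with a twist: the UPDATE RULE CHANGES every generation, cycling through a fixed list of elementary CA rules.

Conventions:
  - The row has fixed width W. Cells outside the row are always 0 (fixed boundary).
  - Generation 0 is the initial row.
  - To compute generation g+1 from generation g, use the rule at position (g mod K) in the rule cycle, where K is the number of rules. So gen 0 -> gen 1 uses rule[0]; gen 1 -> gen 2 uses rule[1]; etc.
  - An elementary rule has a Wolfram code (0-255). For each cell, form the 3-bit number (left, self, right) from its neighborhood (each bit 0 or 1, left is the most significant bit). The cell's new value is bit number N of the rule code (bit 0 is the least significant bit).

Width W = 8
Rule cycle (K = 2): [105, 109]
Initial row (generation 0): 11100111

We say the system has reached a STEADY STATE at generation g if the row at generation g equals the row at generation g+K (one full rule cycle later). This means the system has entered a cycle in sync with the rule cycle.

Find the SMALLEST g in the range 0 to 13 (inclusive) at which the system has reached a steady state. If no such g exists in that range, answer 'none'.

Gen 0: 11100111
Gen 1 (rule 105): 10100101
Gen 2 (rule 109): 11100111
Gen 3 (rule 105): 10100101
Gen 4 (rule 109): 11100111
Gen 5 (rule 105): 10100101
Gen 6 (rule 109): 11100111
Gen 7 (rule 105): 10100101
Gen 8 (rule 109): 11100111
Gen 9 (rule 105): 10100101
Gen 10 (rule 109): 11100111
Gen 11 (rule 105): 10100101
Gen 12 (rule 109): 11100111
Gen 13 (rule 105): 10100101
Gen 14 (rule 109): 11100111
Gen 15 (rule 105): 10100101

Answer: 0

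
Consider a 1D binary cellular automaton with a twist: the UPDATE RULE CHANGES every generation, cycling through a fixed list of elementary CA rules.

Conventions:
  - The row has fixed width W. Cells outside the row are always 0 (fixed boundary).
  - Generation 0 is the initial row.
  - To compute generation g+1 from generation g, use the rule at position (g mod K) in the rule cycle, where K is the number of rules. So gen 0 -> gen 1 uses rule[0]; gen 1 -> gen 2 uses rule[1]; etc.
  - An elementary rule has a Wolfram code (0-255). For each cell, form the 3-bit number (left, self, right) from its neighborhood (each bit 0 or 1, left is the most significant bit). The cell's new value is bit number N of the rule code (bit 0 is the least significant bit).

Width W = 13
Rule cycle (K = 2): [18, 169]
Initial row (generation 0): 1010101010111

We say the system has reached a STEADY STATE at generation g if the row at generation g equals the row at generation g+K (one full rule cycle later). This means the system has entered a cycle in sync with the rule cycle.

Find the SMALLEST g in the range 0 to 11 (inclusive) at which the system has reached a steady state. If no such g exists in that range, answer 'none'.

Gen 0: 1010101010111
Gen 1 (rule 18): 0000000000000
Gen 2 (rule 169): 1111111111111
Gen 3 (rule 18): 0000000000000
Gen 4 (rule 169): 1111111111111
Gen 5 (rule 18): 0000000000000
Gen 6 (rule 169): 1111111111111
Gen 7 (rule 18): 0000000000000
Gen 8 (rule 169): 1111111111111
Gen 9 (rule 18): 0000000000000
Gen 10 (rule 169): 1111111111111
Gen 11 (rule 18): 0000000000000
Gen 12 (rule 169): 1111111111111
Gen 13 (rule 18): 0000000000000

Answer: 1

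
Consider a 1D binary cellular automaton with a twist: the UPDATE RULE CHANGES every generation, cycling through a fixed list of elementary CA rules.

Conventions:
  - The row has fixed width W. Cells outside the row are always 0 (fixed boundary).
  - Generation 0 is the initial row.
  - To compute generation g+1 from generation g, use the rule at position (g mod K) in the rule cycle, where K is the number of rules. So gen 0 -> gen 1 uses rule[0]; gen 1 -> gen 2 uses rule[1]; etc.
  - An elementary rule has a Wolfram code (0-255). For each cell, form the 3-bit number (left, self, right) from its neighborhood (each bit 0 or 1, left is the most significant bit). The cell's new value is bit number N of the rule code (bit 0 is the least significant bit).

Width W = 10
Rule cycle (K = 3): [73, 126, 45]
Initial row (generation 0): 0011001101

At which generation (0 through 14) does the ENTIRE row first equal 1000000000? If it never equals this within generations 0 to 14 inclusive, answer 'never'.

Gen 0: 0011001101
Gen 1 (rule 73): 1011001100
Gen 2 (rule 126): 1111111110
Gen 3 (rule 45): 1000000000
Gen 4 (rule 73): 0011111111
Gen 5 (rule 126): 0110000001
Gen 6 (rule 45): 0100111101
Gen 7 (rule 73): 0000100100
Gen 8 (rule 126): 0001111110
Gen 9 (rule 45): 1101000000
Gen 10 (rule 73): 1100011111
Gen 11 (rule 126): 1110110001
Gen 12 (rule 45): 1001100101
Gen 13 (rule 73): 0001100000
Gen 14 (rule 126): 0011110000

Answer: 3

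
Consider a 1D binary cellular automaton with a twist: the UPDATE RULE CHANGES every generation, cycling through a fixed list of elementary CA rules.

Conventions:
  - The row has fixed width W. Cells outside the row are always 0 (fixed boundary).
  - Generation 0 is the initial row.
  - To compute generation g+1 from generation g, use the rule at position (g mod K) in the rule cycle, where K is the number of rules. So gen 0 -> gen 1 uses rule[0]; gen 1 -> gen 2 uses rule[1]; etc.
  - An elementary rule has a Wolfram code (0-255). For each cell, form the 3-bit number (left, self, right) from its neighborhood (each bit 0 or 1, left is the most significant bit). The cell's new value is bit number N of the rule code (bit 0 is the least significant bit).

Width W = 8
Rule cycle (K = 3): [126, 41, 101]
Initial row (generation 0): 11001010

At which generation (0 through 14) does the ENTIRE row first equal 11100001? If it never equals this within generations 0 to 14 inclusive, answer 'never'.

Answer: 4

Derivation:
Gen 0: 11001010
Gen 1 (rule 126): 11111111
Gen 2 (rule 41): 10000000
Gen 3 (rule 101): 10111111
Gen 4 (rule 126): 11100001
Gen 5 (rule 41): 10001100
Gen 6 (rule 101): 10100101
Gen 7 (rule 126): 11111111
Gen 8 (rule 41): 10000000
Gen 9 (rule 101): 10111111
Gen 10 (rule 126): 11100001
Gen 11 (rule 41): 10001100
Gen 12 (rule 101): 10100101
Gen 13 (rule 126): 11111111
Gen 14 (rule 41): 10000000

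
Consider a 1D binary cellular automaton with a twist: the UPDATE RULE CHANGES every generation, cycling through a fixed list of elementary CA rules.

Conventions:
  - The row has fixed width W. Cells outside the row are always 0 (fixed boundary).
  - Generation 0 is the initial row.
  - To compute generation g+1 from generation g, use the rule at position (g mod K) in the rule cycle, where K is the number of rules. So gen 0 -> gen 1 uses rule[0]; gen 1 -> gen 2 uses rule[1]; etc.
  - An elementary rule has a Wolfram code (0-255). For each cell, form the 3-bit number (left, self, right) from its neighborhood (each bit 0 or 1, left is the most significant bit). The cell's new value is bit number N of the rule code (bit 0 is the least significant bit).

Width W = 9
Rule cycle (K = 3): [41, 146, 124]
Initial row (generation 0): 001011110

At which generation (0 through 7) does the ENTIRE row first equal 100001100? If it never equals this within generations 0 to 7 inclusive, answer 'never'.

Answer: 7

Derivation:
Gen 0: 001011110
Gen 1 (rule 41): 100110000
Gen 2 (rule 146): 011001000
Gen 3 (rule 124): 011101100
Gen 4 (rule 41): 010011001
Gen 5 (rule 146): 101100110
Gen 6 (rule 124): 111110111
Gen 7 (rule 41): 100001100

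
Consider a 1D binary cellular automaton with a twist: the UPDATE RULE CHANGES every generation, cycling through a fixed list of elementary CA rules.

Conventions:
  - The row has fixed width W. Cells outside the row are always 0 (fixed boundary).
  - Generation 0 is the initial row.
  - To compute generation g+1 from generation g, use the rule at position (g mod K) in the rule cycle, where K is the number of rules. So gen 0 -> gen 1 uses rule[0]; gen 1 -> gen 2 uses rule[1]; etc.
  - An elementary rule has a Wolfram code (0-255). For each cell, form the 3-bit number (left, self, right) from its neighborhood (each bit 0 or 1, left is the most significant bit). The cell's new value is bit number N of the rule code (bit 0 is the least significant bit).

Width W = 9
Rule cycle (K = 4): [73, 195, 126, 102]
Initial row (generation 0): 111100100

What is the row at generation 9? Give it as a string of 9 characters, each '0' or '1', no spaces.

Answer: 111111100

Derivation:
Gen 0: 111100100
Gen 1 (rule 73): 100100001
Gen 2 (rule 195): 001001110
Gen 3 (rule 126): 011111011
Gen 4 (rule 102): 100001101
Gen 5 (rule 73): 001101100
Gen 6 (rule 195): 110100101
Gen 7 (rule 126): 111111111
Gen 8 (rule 102): 000000001
Gen 9 (rule 73): 111111100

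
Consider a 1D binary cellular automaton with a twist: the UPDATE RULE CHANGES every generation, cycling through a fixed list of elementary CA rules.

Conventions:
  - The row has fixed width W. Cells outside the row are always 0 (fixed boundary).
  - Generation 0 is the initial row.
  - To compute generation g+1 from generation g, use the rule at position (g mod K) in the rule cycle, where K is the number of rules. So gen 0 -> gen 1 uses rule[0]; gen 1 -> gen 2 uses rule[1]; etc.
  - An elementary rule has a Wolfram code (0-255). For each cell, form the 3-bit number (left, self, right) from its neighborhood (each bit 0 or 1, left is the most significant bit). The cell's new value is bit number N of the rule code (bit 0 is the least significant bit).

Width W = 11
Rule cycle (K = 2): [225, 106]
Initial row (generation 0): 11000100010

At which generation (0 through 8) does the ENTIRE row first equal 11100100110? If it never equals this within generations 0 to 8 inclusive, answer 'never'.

Gen 0: 11000100010
Gen 1 (rule 225): 01010001000
Gen 2 (rule 106): 10100010000
Gen 3 (rule 225): 01001000111
Gen 4 (rule 106): 10010001101
Gen 5 (rule 225): 00000100110
Gen 6 (rule 106): 00001001110
Gen 7 (rule 225): 11100000110
Gen 8 (rule 106): 10100001110

Answer: never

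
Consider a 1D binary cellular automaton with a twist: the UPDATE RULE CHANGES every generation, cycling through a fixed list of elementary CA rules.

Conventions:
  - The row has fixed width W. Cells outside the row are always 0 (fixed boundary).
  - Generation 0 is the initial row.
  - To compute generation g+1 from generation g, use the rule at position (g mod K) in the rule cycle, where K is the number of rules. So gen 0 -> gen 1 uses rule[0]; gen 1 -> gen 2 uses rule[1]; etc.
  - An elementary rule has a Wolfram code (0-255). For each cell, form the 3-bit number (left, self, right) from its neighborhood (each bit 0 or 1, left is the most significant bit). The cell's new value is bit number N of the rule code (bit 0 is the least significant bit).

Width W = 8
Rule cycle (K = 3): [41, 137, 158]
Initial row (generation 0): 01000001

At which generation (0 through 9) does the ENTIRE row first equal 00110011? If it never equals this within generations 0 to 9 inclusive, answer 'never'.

Answer: never

Derivation:
Gen 0: 01000001
Gen 1 (rule 41): 00011100
Gen 2 (rule 137): 11011001
Gen 3 (rule 158): 10010111
Gen 4 (rule 41): 00001100
Gen 5 (rule 137): 11101001
Gen 6 (rule 158): 11001111
Gen 7 (rule 41): 10001000
Gen 8 (rule 137): 00100011
Gen 9 (rule 158): 01110110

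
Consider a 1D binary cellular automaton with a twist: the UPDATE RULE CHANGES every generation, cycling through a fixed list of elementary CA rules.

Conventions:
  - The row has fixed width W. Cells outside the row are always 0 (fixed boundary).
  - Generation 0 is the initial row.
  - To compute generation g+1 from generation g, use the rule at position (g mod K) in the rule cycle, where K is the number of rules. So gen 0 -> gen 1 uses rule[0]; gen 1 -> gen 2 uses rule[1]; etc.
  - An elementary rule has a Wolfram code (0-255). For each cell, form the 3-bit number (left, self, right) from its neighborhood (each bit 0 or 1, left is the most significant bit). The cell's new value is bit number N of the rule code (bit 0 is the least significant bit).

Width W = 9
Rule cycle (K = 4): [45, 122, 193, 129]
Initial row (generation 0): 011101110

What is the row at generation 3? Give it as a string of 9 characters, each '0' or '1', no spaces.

Gen 0: 011101110
Gen 1 (rule 45): 010011000
Gen 2 (rule 122): 101111100
Gen 3 (rule 193): 000111101

Answer: 000111101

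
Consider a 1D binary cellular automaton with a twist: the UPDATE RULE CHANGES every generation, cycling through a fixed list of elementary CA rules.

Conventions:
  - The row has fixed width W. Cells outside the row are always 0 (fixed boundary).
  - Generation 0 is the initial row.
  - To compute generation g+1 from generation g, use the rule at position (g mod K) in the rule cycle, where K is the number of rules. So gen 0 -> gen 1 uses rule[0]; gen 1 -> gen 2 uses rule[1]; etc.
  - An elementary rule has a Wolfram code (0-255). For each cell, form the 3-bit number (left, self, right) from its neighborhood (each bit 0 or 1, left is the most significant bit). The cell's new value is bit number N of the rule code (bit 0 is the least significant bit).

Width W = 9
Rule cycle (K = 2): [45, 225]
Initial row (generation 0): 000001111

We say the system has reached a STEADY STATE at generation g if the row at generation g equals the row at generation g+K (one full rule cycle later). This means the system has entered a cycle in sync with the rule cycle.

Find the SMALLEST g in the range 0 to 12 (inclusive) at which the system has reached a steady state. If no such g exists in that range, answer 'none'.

Answer: none

Derivation:
Gen 0: 000001111
Gen 1 (rule 45): 111101000
Gen 2 (rule 225): 011110011
Gen 3 (rule 45): 010000010
Gen 4 (rule 225): 000111000
Gen 5 (rule 45): 110100011
Gen 6 (rule 225): 011001001
Gen 7 (rule 45): 010001001
Gen 8 (rule 225): 000100000
Gen 9 (rule 45): 110101111
Gen 10 (rule 225): 011010111
Gen 11 (rule 45): 010111100
Gen 12 (rule 225): 001011101
Gen 13 (rule 45): 101110011
Gen 14 (rule 225): 010110001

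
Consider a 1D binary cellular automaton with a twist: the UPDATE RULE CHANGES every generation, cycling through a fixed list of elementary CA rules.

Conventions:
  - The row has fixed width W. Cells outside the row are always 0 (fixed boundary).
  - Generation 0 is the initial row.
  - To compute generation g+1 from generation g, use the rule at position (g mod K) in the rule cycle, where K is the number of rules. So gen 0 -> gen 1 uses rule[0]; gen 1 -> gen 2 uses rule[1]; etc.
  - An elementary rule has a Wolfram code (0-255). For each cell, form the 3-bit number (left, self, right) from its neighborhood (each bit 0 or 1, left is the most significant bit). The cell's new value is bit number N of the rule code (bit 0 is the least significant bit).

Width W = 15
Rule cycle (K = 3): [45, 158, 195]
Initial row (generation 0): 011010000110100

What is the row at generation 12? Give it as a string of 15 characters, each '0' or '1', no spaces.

Gen 0: 011010000110100
Gen 1 (rule 45): 010110110101101
Gen 2 (rule 158): 110100100101001
Gen 3 (rule 195): 010001001000010
Gen 4 (rule 45): 010101001011010
Gen 5 (rule 158): 110101111010011
Gen 6 (rule 195): 010000111000101
Gen 7 (rule 45): 010110100010111
Gen 8 (rule 158): 110100110110110
Gen 9 (rule 195): 010001010010010
Gen 10 (rule 45): 010101110010010
Gen 11 (rule 158): 110101101111111
Gen 12 (rule 195): 010000100111111

Answer: 010000100111111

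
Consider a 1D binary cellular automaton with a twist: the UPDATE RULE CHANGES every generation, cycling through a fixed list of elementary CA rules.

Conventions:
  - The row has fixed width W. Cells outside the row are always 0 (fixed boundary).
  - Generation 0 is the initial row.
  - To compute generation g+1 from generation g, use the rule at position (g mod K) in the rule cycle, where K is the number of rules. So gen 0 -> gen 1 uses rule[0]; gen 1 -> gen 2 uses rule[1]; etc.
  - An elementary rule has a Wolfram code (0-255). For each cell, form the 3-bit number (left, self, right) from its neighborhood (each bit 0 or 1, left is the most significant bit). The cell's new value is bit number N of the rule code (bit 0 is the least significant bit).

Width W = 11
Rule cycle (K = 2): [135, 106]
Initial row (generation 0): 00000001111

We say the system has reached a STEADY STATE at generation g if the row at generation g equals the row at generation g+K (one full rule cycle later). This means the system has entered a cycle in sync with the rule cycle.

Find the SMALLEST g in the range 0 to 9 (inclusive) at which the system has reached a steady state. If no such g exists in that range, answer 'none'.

Answer: none

Derivation:
Gen 0: 00000001111
Gen 1 (rule 135): 11111110110
Gen 2 (rule 106): 10000011110
Gen 3 (rule 135): 10111101100
Gen 4 (rule 106): 01100111100
Gen 5 (rule 135): 10001011001
Gen 6 (rule 106): 00010111010
Gen 7 (rule 135): 11110010010
Gen 8 (rule 106): 10010100100
Gen 9 (rule 135): 10110101101
Gen 10 (rule 106): 01111011110
Gen 11 (rule 135): 10110001100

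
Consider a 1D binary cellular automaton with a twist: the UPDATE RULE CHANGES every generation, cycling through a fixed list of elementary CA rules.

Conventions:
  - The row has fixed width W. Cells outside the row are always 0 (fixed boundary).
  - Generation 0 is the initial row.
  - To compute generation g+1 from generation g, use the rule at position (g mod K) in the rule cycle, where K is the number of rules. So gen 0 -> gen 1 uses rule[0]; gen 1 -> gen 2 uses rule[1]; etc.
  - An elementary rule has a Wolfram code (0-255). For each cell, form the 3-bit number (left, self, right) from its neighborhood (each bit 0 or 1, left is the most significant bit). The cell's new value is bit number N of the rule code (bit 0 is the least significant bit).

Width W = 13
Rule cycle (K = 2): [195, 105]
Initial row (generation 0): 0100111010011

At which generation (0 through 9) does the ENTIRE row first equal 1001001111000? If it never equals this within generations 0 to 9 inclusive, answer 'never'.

Answer: 8

Derivation:
Gen 0: 0100111010011
Gen 1 (rule 195): 1001011000101
Gen 2 (rule 105): 0000111010010
Gen 3 (rule 195): 1111011000100
Gen 4 (rule 105): 1001111010001
Gen 5 (rule 195): 0010111000110
Gen 6 (rule 105): 1001101010110
Gen 7 (rule 195): 0010100000010
Gen 8 (rule 105): 1001001111000
Gen 9 (rule 195): 0010010111011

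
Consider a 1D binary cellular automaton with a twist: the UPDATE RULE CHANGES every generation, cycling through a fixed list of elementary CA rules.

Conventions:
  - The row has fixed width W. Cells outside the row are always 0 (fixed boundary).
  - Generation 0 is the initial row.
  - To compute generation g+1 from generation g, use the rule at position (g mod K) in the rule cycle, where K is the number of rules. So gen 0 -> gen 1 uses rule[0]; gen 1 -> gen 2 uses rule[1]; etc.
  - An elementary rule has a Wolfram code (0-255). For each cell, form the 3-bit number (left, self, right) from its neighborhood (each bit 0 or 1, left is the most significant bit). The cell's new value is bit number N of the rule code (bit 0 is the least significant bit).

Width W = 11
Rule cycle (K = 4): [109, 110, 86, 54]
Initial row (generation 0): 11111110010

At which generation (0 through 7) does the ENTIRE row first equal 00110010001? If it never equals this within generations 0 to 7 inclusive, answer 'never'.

Answer: 7

Derivation:
Gen 0: 11111110010
Gen 1 (rule 109): 10000010010
Gen 2 (rule 110): 10000110110
Gen 3 (rule 86): 11001010011
Gen 4 (rule 54): 00111111100
Gen 5 (rule 109): 10100000101
Gen 6 (rule 110): 11100001111
Gen 7 (rule 86): 00110010001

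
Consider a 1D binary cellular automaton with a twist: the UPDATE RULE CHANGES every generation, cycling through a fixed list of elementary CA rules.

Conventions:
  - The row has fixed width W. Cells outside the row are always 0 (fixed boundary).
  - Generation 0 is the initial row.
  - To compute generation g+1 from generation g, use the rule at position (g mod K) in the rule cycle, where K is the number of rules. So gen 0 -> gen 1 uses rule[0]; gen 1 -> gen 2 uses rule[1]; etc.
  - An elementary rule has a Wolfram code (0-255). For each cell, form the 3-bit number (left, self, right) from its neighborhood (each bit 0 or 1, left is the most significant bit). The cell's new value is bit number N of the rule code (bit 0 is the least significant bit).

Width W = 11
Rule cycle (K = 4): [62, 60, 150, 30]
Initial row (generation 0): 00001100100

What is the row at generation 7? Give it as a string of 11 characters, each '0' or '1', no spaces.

Gen 0: 00001100100
Gen 1 (rule 62): 00011011110
Gen 2 (rule 60): 00010110001
Gen 3 (rule 150): 00110001011
Gen 4 (rule 30): 01101011010
Gen 5 (rule 62): 11011110111
Gen 6 (rule 60): 10110001100
Gen 7 (rule 150): 10001010010

Answer: 10001010010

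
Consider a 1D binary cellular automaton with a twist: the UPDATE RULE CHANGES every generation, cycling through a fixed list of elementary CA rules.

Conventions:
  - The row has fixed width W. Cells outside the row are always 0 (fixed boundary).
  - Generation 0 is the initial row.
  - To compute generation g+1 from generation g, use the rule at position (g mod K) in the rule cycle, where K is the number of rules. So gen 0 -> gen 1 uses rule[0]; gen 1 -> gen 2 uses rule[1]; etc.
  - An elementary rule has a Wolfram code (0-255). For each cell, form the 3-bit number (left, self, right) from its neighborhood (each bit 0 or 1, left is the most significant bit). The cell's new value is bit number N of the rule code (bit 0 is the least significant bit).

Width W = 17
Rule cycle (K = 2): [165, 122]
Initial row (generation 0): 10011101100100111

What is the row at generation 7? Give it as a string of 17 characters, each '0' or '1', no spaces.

Answer: 10001011111101000

Derivation:
Gen 0: 10011101100100111
Gen 1 (rule 165): 10001010000100010
Gen 2 (rule 122): 01010101001010101
Gen 3 (rule 165): 01111111001111111
Gen 4 (rule 122): 11000001111000001
Gen 5 (rule 165): 00011100110011101
Gen 6 (rule 122): 00110111111110110
Gen 7 (rule 165): 10001011111101000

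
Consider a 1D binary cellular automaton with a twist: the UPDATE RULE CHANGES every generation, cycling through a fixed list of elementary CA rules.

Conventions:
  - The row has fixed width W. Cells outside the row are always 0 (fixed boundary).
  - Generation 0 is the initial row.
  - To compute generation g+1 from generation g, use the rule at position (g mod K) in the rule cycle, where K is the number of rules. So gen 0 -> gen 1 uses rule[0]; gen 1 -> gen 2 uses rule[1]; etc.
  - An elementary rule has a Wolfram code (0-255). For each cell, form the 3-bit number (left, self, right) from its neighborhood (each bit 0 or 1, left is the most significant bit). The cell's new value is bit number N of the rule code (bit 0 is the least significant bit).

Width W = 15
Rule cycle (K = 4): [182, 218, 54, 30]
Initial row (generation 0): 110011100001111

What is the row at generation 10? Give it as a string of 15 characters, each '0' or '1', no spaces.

Gen 0: 110011100001111
Gen 1 (rule 182): 001101010010110
Gen 2 (rule 218): 011100001100111
Gen 3 (rule 54): 100010010011000
Gen 4 (rule 30): 110111111110100
Gen 5 (rule 182): 001011111101110
Gen 6 (rule 218): 010011111101111
Gen 7 (rule 54): 111100000010000
Gen 8 (rule 30): 100010000111000
Gen 9 (rule 182): 110111001010100
Gen 10 (rule 218): 110111110000010

Answer: 110111110000010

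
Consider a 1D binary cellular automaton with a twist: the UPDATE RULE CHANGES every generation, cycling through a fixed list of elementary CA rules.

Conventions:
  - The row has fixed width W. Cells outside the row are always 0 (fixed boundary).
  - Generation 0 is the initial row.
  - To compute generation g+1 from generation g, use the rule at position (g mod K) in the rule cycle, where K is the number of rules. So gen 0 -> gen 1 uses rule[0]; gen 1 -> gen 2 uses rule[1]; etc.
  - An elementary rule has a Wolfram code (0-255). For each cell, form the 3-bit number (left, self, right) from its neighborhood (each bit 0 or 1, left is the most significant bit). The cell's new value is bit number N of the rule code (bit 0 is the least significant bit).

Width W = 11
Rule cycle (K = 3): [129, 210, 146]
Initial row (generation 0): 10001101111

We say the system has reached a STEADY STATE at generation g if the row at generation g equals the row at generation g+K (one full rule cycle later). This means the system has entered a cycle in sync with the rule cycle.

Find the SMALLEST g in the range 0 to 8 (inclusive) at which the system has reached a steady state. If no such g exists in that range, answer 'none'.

Gen 0: 10001101111
Gen 1 (rule 129): 00100000110
Gen 2 (rule 210): 01010001011
Gen 3 (rule 146): 10001010000
Gen 4 (rule 129): 00100000111
Gen 5 (rule 210): 01010001011
Gen 6 (rule 146): 10001010000
Gen 7 (rule 129): 00100000111
Gen 8 (rule 210): 01010001011
Gen 9 (rule 146): 10001010000
Gen 10 (rule 129): 00100000111
Gen 11 (rule 210): 01010001011

Answer: 2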